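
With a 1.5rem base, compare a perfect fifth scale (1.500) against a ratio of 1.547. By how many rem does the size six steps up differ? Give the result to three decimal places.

Perfect fifth: 1.5 × 1.500⁶ = 17.08594rem
At 1.547: 1.5 × 1.547⁶ = 20.56047rem
Difference: 20.56047 − 17.08594 = 3.47453rem

3.475rem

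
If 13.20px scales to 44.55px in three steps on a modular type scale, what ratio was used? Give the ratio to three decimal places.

The ratio satisfies 13.20 × r³ = 44.55, so r = (44.55 / 13.20)^(1/3).
r = 3.3750^(1/3) ≈ 1.5000

1.500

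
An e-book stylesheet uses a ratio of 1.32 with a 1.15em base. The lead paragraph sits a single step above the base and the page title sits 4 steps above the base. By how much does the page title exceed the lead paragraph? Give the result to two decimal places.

1.97em

Step 1: 1.15 × 1.32 = 1.5180em
Step 4: 1.15 × 1.32⁴ = 3.4914em
Difference: 3.4914 − 1.5180 = 1.9734em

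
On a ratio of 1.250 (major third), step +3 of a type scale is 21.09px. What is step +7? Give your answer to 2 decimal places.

21.09 × 1.250⁴ = 21.09 × 2.44141 ≈ 51.489

51.49px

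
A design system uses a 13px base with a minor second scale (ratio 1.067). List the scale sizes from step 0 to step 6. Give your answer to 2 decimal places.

13.00px, 13.87px, 14.80px, 15.79px, 16.85px, 17.98px, 19.18px

Step 0: 13px
Step 1: 13.0 × 1.067 = 13.87
Step 2: 13.0 × 1.067² = 14.80
Step 3: 13.0 × 1.067³ = 15.79
Step 4: 13.0 × 1.067⁴ = 16.85
Step 5: 13.0 × 1.067⁵ = 17.98
Step 6: 13.0 × 1.067⁶ = 19.18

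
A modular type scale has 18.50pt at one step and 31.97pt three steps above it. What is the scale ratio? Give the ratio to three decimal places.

r³ = 31.97 / 18.50, so r = (31.97/18.50)^(1/3).
r = 1.7281^(1/3) ≈ 1.2000

1.200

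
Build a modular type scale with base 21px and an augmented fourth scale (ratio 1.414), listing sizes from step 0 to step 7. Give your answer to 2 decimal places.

21.00px, 29.69px, 41.99px, 59.37px, 83.95px, 118.70px, 167.85px, 237.34px

Step 0: 21px
Step 1: 21.0 × 1.414 = 29.69
Step 2: 21.0 × 1.414² = 41.99
Step 3: 21.0 × 1.414³ = 59.37
Step 4: 21.0 × 1.414⁴ = 83.95
Step 5: 21.0 × 1.414⁵ = 118.70
Step 6: 21.0 × 1.414⁶ = 167.85
Step 7: 21.0 × 1.414⁷ = 237.34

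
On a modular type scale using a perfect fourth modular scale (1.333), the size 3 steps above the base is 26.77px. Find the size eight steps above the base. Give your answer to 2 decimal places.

Moving from step +3 to step +8 is 5 steps up, so multiply by r⁵.
26.77 × 1.333⁵ = 26.77 × 4.20873 ≈ 112.668

112.67px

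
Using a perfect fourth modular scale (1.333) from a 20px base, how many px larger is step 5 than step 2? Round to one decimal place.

48.6px

Step 2: 20.0 × 1.333² = 35.538px
Step 5: 20.0 × 1.333⁵ = 84.175px
Difference: 84.175 − 35.538 = 48.637px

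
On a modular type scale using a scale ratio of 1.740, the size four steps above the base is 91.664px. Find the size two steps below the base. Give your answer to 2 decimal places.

3.30px

The gap is -2 − (4) = -6 steps, so the factor is 1.740^-6.
91.664 ÷ 1.740⁶ = 91.664 ÷ 27.75208 ≈ 3.303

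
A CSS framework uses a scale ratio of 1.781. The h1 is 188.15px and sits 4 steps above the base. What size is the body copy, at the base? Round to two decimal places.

188.15 ÷ 1.781⁴ = 188.15 ÷ 10.06134 ≈ 18.700

18.70px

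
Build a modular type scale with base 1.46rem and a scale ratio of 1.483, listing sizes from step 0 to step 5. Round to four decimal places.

1.4600rem, 2.1652rem, 3.2110rem, 4.7619rem, 7.0618rem, 10.4727rem

Step 0: 1.46rem
Step 1: 1.46 × 1.483 = 2.1652
Step 2: 1.46 × 1.483² = 3.2110
Step 3: 1.46 × 1.483³ = 4.7619
Step 4: 1.46 × 1.483⁴ = 7.0618
Step 5: 1.46 × 1.483⁵ = 10.4727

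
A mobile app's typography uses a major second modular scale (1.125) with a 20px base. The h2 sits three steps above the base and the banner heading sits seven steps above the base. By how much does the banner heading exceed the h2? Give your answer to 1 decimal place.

Step 3: 20.0 × 1.125³ = 28.477px
Step 7: 20.0 × 1.125⁷ = 45.614px
Difference: 45.614 − 28.477 = 17.137px

17.1px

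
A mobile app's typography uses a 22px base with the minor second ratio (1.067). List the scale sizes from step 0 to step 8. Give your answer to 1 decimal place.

Step 0: 22px
Step 1: 22.0 × 1.067 = 23.5
Step 2: 22.0 × 1.067² = 25.0
Step 3: 22.0 × 1.067³ = 26.7
Step 4: 22.0 × 1.067⁴ = 28.5
Step 5: 22.0 × 1.067⁵ = 30.4
Step 6: 22.0 × 1.067⁶ = 32.5
Step 7: 22.0 × 1.067⁷ = 34.6
Step 8: 22.0 × 1.067⁸ = 37.0

22.0px, 23.5px, 25.0px, 26.7px, 28.5px, 30.4px, 32.5px, 34.6px, 37.0px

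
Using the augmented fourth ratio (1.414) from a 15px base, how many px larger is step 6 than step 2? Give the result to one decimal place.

Step 2: 15.0 × 1.414² = 29.991px
Step 6: 15.0 × 1.414⁶ = 119.891px
Difference: 119.891 − 29.991 = 89.900px

89.9px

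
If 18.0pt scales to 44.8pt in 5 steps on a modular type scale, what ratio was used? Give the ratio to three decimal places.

1.200

The ratio satisfies 18.0 × r⁵ = 44.8, so r = (44.8 / 18.0)^(1/5).
r = 2.4889^(1/5) ≈ 1.2001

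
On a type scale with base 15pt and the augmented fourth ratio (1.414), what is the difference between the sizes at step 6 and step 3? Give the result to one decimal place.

77.5pt

Step 3: 15.0 × 1.414³ = 42.407pt
Step 6: 15.0 × 1.414⁶ = 119.891pt
Difference: 119.891 − 42.407 = 77.484pt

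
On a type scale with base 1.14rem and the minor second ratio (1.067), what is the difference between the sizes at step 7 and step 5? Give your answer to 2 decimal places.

0.22rem

Step 5: 1.14 × 1.067⁵ = 1.5766rem
Step 7: 1.14 × 1.067⁷ = 1.7950rem
Difference: 1.7950 − 1.5766 = 0.2184rem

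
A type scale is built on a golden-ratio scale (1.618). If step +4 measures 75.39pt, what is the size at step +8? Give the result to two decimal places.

516.69pt

The gap is 8 − (4) = 4 steps, so the factor is 1.618^4.
75.39 × 1.618⁴ = 75.39 × 6.85353 ≈ 516.687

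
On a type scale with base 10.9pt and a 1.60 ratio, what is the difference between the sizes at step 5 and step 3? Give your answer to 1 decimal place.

Step 3: 10.9 × 1.60³ = 44.646pt
Step 5: 10.9 × 1.60⁵ = 114.295pt
Difference: 114.295 − 44.646 = 69.649pt

69.6pt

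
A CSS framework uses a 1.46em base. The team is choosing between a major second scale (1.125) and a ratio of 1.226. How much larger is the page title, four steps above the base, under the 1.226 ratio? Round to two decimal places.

Major second: 1.46 × 1.125⁴ = 2.3386em
At 1.226: 1.46 × 1.226⁴ = 3.2985em
Difference: 3.2985 − 2.3386 = 0.9599em

0.96em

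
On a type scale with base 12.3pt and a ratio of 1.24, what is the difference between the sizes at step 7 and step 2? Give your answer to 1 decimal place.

36.5pt

Step 2: 12.3 × 1.24² = 18.912pt
Step 7: 12.3 × 1.24⁷ = 55.444pt
Difference: 55.444 − 18.912 = 36.532pt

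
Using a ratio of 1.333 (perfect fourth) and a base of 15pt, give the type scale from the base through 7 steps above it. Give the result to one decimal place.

15.0pt, 20.0pt, 26.7pt, 35.5pt, 47.4pt, 63.1pt, 84.2pt, 112.2pt

Step 0: 15pt
Step 1: 15.0 × 1.333 = 20.0
Step 2: 15.0 × 1.333² = 26.7
Step 3: 15.0 × 1.333³ = 35.5
Step 4: 15.0 × 1.333⁴ = 47.4
Step 5: 15.0 × 1.333⁵ = 63.1
Step 6: 15.0 × 1.333⁶ = 84.2
Step 7: 15.0 × 1.333⁷ = 112.2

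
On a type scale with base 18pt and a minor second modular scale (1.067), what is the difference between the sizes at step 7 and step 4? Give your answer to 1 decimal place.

Step 4: 18.0 × 1.067⁴ = 23.331pt
Step 7: 18.0 × 1.067⁷ = 28.342pt
Difference: 28.342 − 23.331 = 5.011pt

5.0pt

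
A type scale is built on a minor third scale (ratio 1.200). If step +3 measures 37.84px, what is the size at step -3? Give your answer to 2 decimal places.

12.67px

The gap is -3 − (3) = -6 steps, so the factor is 1.200^-6.
37.84 ÷ 1.200⁶ = 37.84 ÷ 2.98598 ≈ 12.673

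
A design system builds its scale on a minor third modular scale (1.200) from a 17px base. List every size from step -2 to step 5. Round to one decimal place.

11.8px, 14.2px, 17.0px, 20.4px, 24.5px, 29.4px, 35.3px, 42.3px

Step -2: 17.0 ÷ 1.200² = 11.8
Step -1: 17.0 ÷ 1.200 = 14.2
Step 0: 17px
Step 1: 17.0 × 1.200 = 20.4
Step 2: 17.0 × 1.200² = 24.5
Step 3: 17.0 × 1.200³ = 29.4
Step 4: 17.0 × 1.200⁴ = 35.3
Step 5: 17.0 × 1.200⁵ = 42.3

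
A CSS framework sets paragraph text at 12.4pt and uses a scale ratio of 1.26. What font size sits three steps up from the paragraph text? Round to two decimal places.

Every step multiplies by the scale ratio.
12.4 × 1.26³ = 12.4 × 2.00038 ≈ 24.80

24.80pt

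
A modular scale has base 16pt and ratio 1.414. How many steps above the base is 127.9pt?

1.414ⁿ = 127.9 / 16 = 7.9938
n = ln(7.9938) / ln(1.414) = 2.0787 / 0.3464 ≈ 6.00

6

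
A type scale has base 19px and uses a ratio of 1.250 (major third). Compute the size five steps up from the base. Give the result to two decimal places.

57.98px

A modular type scale is a geometric sequence: sizeₙ = base × rⁿ.
19.0 × 1.250⁵ = 19.0 × 3.05176 ≈ 57.98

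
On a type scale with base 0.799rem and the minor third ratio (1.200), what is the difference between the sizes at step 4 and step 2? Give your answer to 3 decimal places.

0.506rem

Step 2: 0.799 × 1.200² = 1.15056rem
Step 4: 0.799 × 1.200⁴ = 1.65681rem
Difference: 1.65681 − 1.15056 = 0.50625rem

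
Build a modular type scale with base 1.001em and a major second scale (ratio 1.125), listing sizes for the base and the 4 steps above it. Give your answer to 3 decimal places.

Step 0: 1.001em
Step 1: 1.001 × 1.125 = 1.126
Step 2: 1.001 × 1.125² = 1.267
Step 3: 1.001 × 1.125³ = 1.425
Step 4: 1.001 × 1.125⁴ = 1.603

1.001em, 1.126em, 1.267em, 1.425em, 1.603em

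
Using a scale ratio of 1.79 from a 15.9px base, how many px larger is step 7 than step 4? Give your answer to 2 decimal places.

772.97px

Step 4: 15.9 × 1.79⁴ = 163.2335px
Step 7: 15.9 × 1.79⁷ = 936.1994px
Difference: 936.1994 − 163.2335 = 772.9659px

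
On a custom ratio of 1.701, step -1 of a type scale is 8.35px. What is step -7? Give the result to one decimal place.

0.3px

Moving from step -1 to step -7 is 6 steps down, so divide by r⁶.
8.35 ÷ 1.701⁶ = 8.35 ÷ 24.22289 ≈ 0.345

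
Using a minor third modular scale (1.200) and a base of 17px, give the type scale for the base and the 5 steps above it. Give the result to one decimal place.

Step 0: 17px
Step 1: 17.0 × 1.200 = 20.4
Step 2: 17.0 × 1.200² = 24.5
Step 3: 17.0 × 1.200³ = 29.4
Step 4: 17.0 × 1.200⁴ = 35.3
Step 5: 17.0 × 1.200⁵ = 42.3

17.0px, 20.4px, 24.5px, 29.4px, 35.3px, 42.3px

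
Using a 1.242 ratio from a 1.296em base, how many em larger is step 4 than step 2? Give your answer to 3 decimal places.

Step 2: 1.296 × 1.242² = 1.99916em
Step 4: 1.296 × 1.242⁴ = 3.08384em
Difference: 3.08384 − 1.99916 = 1.08468em

1.085em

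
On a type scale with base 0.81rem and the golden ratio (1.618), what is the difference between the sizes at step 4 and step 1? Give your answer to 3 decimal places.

4.241rem

Step 1: 0.81 × 1.618 = 1.31058rem
Step 4: 0.81 × 1.618⁴ = 5.55136rem
Difference: 5.55136 − 1.31058 = 4.24078rem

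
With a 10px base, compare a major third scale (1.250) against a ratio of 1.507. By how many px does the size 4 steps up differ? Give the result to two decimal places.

Major third: 10.0 × 1.250⁴ = 24.4141px
At 1.507: 10.0 × 1.507⁴ = 51.5766px
Difference: 51.5766 − 24.4141 = 27.1625px

27.16px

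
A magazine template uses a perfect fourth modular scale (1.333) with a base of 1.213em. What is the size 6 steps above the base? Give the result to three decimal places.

6.805em

Every step multiplies by the scale ratio.
1.213 × 1.333⁶ = 1.213 × 5.61023 ≈ 6.805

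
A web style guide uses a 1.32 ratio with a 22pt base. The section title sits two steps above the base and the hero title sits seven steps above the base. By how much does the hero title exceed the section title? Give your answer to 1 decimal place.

Step 2: 22.0 × 1.32² = 38.333pt
Step 7: 22.0 × 1.32⁷ = 153.617pt
Difference: 153.617 − 38.333 = 115.284pt

115.3pt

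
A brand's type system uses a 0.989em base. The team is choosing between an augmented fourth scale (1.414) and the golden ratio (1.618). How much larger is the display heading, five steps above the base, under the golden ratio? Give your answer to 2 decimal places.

Augmented fourth: 0.989 × 1.414⁵ = 5.5904em
Golden ratio: 0.989 × 1.618⁵ = 10.9670em
Difference: 10.9670 − 5.5904 = 5.3766em

5.38em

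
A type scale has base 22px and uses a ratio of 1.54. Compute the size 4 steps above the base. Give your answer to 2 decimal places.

123.74px

22.0 × 1.54⁴ = 22.0 × 5.62449 ≈ 123.74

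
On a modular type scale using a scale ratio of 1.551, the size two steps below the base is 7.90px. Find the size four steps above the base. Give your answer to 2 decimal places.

109.98px

7.90 × 1.551⁶ = 7.90 × 13.92101 ≈ 109.976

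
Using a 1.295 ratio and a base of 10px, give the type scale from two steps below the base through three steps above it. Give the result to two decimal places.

5.96px, 7.72px, 10.00px, 12.95px, 16.77px, 21.72px

Step -2: 10.0 ÷ 1.295² = 5.96
Step -1: 10.0 ÷ 1.295 = 7.72
Step 0: 10px
Step 1: 10.0 × 1.295 = 12.95
Step 2: 10.0 × 1.295² = 16.77
Step 3: 10.0 × 1.295³ = 21.72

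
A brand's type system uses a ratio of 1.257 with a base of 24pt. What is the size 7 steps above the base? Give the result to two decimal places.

119.00pt

24.0 × 1.257⁷ = 24.0 × 4.95846 ≈ 119.00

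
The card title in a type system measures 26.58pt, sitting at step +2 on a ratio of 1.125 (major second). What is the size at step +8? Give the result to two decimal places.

53.89pt

26.58 × 1.125⁶ = 26.58 × 2.02729 ≈ 53.885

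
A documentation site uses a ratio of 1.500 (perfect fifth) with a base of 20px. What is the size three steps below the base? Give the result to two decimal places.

20.0 ÷ 1.500³ = 20.0 ÷ 3.37500 ≈ 5.93

5.93px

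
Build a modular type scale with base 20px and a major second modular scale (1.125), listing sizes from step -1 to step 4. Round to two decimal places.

Step -1: 20.0 ÷ 1.125 = 17.78
Step 0: 20px
Step 1: 20.0 × 1.125 = 22.50
Step 2: 20.0 × 1.125² = 25.31
Step 3: 20.0 × 1.125³ = 28.48
Step 4: 20.0 × 1.125⁴ = 32.04

17.78px, 20.00px, 22.50px, 25.31px, 28.48px, 32.04px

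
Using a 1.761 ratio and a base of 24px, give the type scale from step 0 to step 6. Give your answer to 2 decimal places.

24.00px, 42.26px, 74.43px, 131.07px, 230.81px, 406.45px, 715.76px

Step 0: 24px
Step 1: 24.0 × 1.761 = 42.26
Step 2: 24.0 × 1.761² = 74.43
Step 3: 24.0 × 1.761³ = 131.07
Step 4: 24.0 × 1.761⁴ = 230.81
Step 5: 24.0 × 1.761⁵ = 406.45
Step 6: 24.0 × 1.761⁶ = 715.76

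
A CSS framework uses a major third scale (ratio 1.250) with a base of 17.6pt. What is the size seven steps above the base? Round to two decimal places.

17.6 × 1.250⁷ = 17.6 × 4.76837 ≈ 83.92

83.92pt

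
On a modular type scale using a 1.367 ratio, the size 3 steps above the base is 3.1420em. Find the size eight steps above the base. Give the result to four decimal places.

3.1420 × 1.367⁵ = 3.1420 × 4.77356 ≈ 14.9985

14.9985em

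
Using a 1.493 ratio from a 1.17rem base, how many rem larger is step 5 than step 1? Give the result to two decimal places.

Step 1: 1.17 × 1.493 = 1.7468rem
Step 5: 1.17 × 1.493⁵ = 8.6793rem
Difference: 8.6793 − 1.7468 = 6.9325rem

6.93rem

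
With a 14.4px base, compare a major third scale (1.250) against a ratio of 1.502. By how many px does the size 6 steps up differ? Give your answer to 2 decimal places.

Major third: 14.4 × 1.250⁶ = 54.9316px
At 1.502: 14.4 × 1.502⁶ = 165.3416px
Difference: 165.3416 − 54.9316 = 110.4100px

110.41px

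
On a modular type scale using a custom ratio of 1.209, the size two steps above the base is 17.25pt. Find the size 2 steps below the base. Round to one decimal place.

8.1pt

The gap is -2 − (2) = -4 steps, so the factor is 1.209^-4.
17.25 ÷ 1.209⁴ = 17.25 ÷ 2.13651 ≈ 8.074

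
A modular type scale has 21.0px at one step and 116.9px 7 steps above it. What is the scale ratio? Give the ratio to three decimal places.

1.278

The ratio satisfies 21.0 × r⁷ = 116.9, so r = (116.9 / 21.0)^(1/7).
r = 5.5667^(1/7) ≈ 1.2779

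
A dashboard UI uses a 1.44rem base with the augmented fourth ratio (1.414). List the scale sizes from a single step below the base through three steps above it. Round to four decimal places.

1.0184rem, 1.4400rem, 2.0362rem, 2.8791rem, 4.0711rem

Step -1: 1.44 ÷ 1.414 = 1.0184
Step 0: 1.44rem
Step 1: 1.44 × 1.414 = 2.0362
Step 2: 1.44 × 1.414² = 2.8791
Step 3: 1.44 × 1.414³ = 4.0711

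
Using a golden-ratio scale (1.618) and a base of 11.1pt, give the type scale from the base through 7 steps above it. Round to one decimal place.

11.1pt, 18.0pt, 29.1pt, 47.0pt, 76.1pt, 123.1pt, 199.2pt, 322.2pt

Step 0: 11.1pt
Step 1: 11.1 × 1.618 = 18.0
Step 2: 11.1 × 1.618² = 29.1
Step 3: 11.1 × 1.618³ = 47.0
Step 4: 11.1 × 1.618⁴ = 76.1
Step 5: 11.1 × 1.618⁵ = 123.1
Step 6: 11.1 × 1.618⁶ = 199.2
Step 7: 11.1 × 1.618⁷ = 322.2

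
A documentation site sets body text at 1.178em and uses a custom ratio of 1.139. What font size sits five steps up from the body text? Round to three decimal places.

1.178 × 1.139⁵ = 1.178 × 1.91698 ≈ 2.258

2.258em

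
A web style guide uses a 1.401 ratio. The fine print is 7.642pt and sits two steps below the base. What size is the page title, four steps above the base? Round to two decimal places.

57.79pt

7.642 × 1.401⁶ = 7.642 × 7.56186 ≈ 57.788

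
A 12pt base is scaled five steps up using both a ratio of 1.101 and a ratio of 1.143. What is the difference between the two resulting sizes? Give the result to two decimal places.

At 1.101: 12.0 × 1.101⁵ = 19.4141pt
At 1.143: 12.0 × 1.143⁵ = 23.4106pt
Difference: 23.4106 − 19.4141 = 3.9965pt

4.00pt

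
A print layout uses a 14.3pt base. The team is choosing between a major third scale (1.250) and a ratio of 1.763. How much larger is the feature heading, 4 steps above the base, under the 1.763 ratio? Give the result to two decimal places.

103.24pt

Major third: 14.3 × 1.250⁴ = 34.9121pt
At 1.763: 14.3 × 1.763⁴ = 138.1482pt
Difference: 138.1482 − 34.9121 = 103.2361pt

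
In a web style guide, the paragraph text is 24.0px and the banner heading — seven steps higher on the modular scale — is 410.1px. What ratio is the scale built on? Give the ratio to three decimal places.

The ratio satisfies 24.0 × r⁷ = 410.1, so r = (410.1 / 24.0)^(1/7).
r = 17.0875^(1/7) ≈ 1.5000

1.500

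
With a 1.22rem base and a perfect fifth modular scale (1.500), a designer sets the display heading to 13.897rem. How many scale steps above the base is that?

1.500ⁿ = 13.897 / 1.22 = 11.3910
n = ln(11.3910) / ln(1.500) = 2.4328 / 0.4055 ≈ 6.00

6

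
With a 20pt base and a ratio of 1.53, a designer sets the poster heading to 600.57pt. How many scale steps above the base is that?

8

1.53ⁿ = 600.57 / 20 = 30.0285
n = ln(30.0285) / ln(1.53) = 3.4021 / 0.4253 ≈ 8.00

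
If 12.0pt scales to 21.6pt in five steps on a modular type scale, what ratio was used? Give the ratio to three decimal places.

r⁵ = 21.6 / 12.0, so r = (21.6/12.0)^(1/5).
r = 1.8000^(1/5) ≈ 1.1247

1.125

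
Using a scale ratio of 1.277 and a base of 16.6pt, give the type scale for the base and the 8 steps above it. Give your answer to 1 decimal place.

Step 0: 16.6pt
Step 1: 16.6 × 1.277 = 21.2
Step 2: 16.6 × 1.277² = 27.1
Step 3: 16.6 × 1.277³ = 34.6
Step 4: 16.6 × 1.277⁴ = 44.1
Step 5: 16.6 × 1.277⁵ = 56.4
Step 6: 16.6 × 1.277⁶ = 72.0
Step 7: 16.6 × 1.277⁷ = 91.9
Step 8: 16.6 × 1.277⁸ = 117.4

16.6pt, 21.2pt, 27.1pt, 34.6pt, 44.1pt, 56.4pt, 72.0pt, 91.9pt, 117.4pt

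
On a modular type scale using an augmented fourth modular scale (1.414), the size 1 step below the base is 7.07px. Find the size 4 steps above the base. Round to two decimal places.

7.07 × 1.414⁵ = 7.07 × 5.65258 ≈ 39.964

39.96px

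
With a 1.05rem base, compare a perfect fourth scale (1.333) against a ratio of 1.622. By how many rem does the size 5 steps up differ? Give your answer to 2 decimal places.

7.37rem

Perfect fourth: 1.05 × 1.333⁵ = 4.4192rem
At 1.622: 1.05 × 1.622⁵ = 11.7881rem
Difference: 11.7881 − 4.4192 = 7.3689rem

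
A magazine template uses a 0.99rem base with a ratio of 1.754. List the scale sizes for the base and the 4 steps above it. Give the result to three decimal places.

0.990rem, 1.736rem, 3.046rem, 5.342rem, 9.370rem

Step 0: 0.99rem
Step 1: 0.99 × 1.754 = 1.736
Step 2: 0.99 × 1.754² = 3.046
Step 3: 0.99 × 1.754³ = 5.342
Step 4: 0.99 × 1.754⁴ = 9.370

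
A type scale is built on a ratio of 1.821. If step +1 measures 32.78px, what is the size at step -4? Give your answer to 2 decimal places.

The gap is -4 − (1) = -5 steps, so the factor is 1.821^-5.
32.78 ÷ 1.821⁵ = 32.78 ÷ 20.02395 ≈ 1.637

1.64px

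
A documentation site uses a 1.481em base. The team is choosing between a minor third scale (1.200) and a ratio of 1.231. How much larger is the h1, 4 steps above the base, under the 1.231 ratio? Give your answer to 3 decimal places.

0.330em

Minor third: 1.481 × 1.200⁴ = 3.07100em
At 1.231: 1.481 × 1.231⁴ = 3.40085em
Difference: 3.40085 − 3.07100 = 0.32985em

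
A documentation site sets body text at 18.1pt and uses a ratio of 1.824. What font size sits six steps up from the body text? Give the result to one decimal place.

666.5pt

18.1 × 1.824⁶ = 18.1 × 36.82553 ≈ 666.54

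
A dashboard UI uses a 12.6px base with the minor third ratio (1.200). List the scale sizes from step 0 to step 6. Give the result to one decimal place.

Step 0: 12.6px
Step 1: 12.6 × 1.200 = 15.1
Step 2: 12.6 × 1.200² = 18.1
Step 3: 12.6 × 1.200³ = 21.8
Step 4: 12.6 × 1.200⁴ = 26.1
Step 5: 12.6 × 1.200⁵ = 31.4
Step 6: 12.6 × 1.200⁶ = 37.6

12.6px, 15.1px, 18.1px, 21.8px, 26.1px, 31.4px, 37.6px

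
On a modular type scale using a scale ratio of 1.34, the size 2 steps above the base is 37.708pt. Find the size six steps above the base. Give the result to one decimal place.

37.708 × 1.34⁴ = 37.708 × 3.22418 ≈ 121.577

121.6pt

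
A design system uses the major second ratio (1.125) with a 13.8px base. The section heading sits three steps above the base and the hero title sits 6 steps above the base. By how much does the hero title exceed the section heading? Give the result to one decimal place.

Step 3: 13.8 × 1.125³ = 19.649px
Step 6: 13.8 × 1.125⁶ = 27.977px
Difference: 27.977 − 19.649 = 8.328px

8.3px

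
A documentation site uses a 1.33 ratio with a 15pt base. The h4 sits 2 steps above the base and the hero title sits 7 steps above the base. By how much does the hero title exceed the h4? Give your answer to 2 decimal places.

83.89pt

Step 2: 15.0 × 1.33² = 26.5335pt
Step 7: 15.0 × 1.33⁷ = 110.4213pt
Difference: 110.4213 − 26.5335 = 83.8878pt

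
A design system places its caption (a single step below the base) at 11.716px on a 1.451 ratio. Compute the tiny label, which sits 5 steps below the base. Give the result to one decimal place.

2.6px

11.716 ÷ 1.451⁴ = 11.716 ÷ 4.43271 ≈ 2.643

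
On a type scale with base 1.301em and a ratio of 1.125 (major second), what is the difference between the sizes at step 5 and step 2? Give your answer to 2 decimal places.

Step 2: 1.301 × 1.125² = 1.6466em
Step 5: 1.301 × 1.125⁵ = 2.3444em
Difference: 2.3444 − 1.6466 = 0.6978em

0.70em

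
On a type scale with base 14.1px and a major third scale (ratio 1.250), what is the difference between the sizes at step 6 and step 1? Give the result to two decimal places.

Step 1: 14.1 × 1.250 = 17.6250px
Step 6: 14.1 × 1.250⁶ = 53.7872px
Difference: 53.7872 − 17.6250 = 36.1622px

36.16px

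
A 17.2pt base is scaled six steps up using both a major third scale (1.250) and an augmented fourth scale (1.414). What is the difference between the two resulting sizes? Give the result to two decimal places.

71.86pt

Major third: 17.2 × 1.250⁶ = 65.6128pt
Augmented fourth: 17.2 × 1.414⁶ = 137.4754pt
Difference: 137.4754 − 65.6128 = 71.8626pt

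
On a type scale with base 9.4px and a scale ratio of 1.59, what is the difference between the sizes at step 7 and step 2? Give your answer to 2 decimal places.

217.73px

Step 2: 9.4 × 1.59² = 23.7641px
Step 7: 9.4 × 1.59⁷ = 241.4948px
Difference: 241.4948 − 23.7641 = 217.7307px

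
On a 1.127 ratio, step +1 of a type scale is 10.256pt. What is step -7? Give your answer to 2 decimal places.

The gap is -7 − (1) = -8 steps, so the factor is 1.127^-8.
10.256 ÷ 1.127⁸ = 10.256 ÷ 2.60250 ≈ 3.941

3.94pt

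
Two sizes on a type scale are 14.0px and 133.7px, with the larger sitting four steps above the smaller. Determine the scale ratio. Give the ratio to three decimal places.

1.758

r⁴ = 133.7 / 14.0, so r = (133.7/14.0)^(1/4).
r = 9.5500^(1/4) ≈ 1.7579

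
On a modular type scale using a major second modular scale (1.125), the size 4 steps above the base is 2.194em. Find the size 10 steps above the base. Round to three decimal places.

4.448em

The gap is 10 − (4) = 6 steps, so the factor is 1.125^6.
2.194 × 1.125⁶ = 2.194 × 2.02729 ≈ 4.448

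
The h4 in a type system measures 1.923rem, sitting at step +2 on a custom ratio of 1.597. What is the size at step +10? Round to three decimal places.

Moving from step +2 to step +10 is 8 steps up, so multiply by r⁸.
1.923 × 1.597⁸ = 1.923 × 42.30964 ≈ 81.361

81.361rem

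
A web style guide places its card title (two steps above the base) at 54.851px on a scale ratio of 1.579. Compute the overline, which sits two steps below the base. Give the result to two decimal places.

8.82px

54.851 ÷ 1.579⁴ = 54.851 ÷ 6.21625 ≈ 8.824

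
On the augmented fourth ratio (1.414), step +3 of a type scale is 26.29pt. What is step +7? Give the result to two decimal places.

105.10pt

Moving from step +3 to step +7 is 4 steps up, so multiply by r⁴.
26.29 × 1.414⁴ = 26.29 × 3.99758 ≈ 105.096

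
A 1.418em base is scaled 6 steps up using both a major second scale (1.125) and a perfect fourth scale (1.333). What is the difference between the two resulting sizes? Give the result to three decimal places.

5.081em

Major second: 1.418 × 1.125⁶ = 2.87469em
Perfect fourth: 1.418 × 1.333⁶ = 7.95531em
Difference: 7.95531 − 2.87469 = 5.08062em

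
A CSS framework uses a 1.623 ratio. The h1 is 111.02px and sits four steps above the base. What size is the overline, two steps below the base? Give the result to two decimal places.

111.02 ÷ 1.623⁶ = 111.02 ÷ 18.27726 ≈ 6.074

6.07px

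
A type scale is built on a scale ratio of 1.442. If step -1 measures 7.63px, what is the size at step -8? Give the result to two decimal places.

0.59px

7.63 ÷ 1.442⁷ = 7.63 ÷ 12.96453 ≈ 0.589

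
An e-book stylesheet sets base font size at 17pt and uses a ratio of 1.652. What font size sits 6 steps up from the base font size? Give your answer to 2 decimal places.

17.0 × 1.652⁶ = 17.0 × 20.32639 ≈ 345.55

345.55pt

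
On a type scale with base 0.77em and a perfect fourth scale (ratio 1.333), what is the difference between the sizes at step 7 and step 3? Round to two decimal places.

Step 3: 0.77 × 1.333³ = 1.8238em
Step 7: 0.77 × 1.333⁷ = 5.7584em
Difference: 5.7584 − 1.8238 = 3.9346em

3.93em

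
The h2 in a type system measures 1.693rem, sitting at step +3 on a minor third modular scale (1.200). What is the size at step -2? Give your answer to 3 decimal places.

1.693 ÷ 1.200⁵ = 1.693 ÷ 2.48832 ≈ 0.680

0.680rem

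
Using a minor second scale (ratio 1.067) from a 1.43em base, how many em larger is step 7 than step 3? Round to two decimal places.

Step 3: 1.43 × 1.067³ = 1.7371em
Step 7: 1.43 × 1.067⁷ = 2.2516em
Difference: 2.2516 − 1.7371 = 0.5145em

0.51em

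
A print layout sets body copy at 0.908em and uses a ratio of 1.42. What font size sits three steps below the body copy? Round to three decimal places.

Each step on a modular scale multiplies by the ratio, so the size n steps from the base is base × ratioⁿ.
0.908 ÷ 1.42³ = 0.908 ÷ 2.86329 ≈ 0.317

0.317em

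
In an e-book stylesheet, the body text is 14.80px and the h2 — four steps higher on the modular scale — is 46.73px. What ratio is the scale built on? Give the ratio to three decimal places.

1.333

The ratio satisfies 14.80 × r⁴ = 46.73, so r = (46.73 / 14.80)^(1/4).
r = 3.1574^(1/4) ≈ 1.3330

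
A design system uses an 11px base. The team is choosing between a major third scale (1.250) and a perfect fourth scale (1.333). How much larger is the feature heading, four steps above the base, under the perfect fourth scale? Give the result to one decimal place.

7.9px

Major third: 11.0 × 1.250⁴ = 26.855px
Perfect fourth: 11.0 × 1.333⁴ = 34.731px
Difference: 34.731 − 26.855 = 7.876px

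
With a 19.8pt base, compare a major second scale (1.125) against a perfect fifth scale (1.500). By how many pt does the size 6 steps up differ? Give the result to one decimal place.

Major second: 19.8 × 1.125⁶ = 40.140pt
Perfect fifth: 19.8 × 1.500⁶ = 225.534pt
Difference: 225.534 − 40.140 = 185.394pt

185.4pt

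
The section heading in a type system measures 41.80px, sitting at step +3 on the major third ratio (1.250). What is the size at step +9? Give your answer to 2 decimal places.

Moving from step +3 to step +9 is 6 steps up, so multiply by r⁶.
41.80 × 1.250⁶ = 41.80 × 3.81470 ≈ 159.454

159.45px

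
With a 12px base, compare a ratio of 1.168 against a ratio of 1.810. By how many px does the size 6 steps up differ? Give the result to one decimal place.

391.5px

At 1.168: 12.0 × 1.168⁶ = 30.468px
At 1.810: 12.0 × 1.810⁶ = 421.942px
Difference: 421.942 − 30.468 = 391.474px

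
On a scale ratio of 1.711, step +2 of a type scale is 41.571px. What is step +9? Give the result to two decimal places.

41.571 × 1.711⁷ = 41.571 × 42.92893 ≈ 1784.599

1784.60px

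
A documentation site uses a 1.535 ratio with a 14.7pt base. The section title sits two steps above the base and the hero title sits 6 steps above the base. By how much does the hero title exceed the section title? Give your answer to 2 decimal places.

157.66pt

Step 2: 14.7 × 1.535² = 34.6365pt
Step 6: 14.7 × 1.535⁶ = 192.2948pt
Difference: 192.2948 − 34.6365 = 157.6583pt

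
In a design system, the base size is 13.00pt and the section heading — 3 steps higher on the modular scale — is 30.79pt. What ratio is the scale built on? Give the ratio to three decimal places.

1.333

The ratio satisfies 13.00 × r³ = 30.79, so r = (30.79 / 13.00)^(1/3).
r = 2.3685^(1/3) ≈ 1.3330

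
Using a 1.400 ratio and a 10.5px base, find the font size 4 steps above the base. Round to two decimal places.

Every step multiplies by the scale ratio.
10.5 × 1.400⁴ = 10.5 × 3.84160 ≈ 40.34

40.34px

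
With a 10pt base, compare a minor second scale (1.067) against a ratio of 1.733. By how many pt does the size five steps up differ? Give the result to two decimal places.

Minor second: 10.0 × 1.067⁵ = 13.8300pt
At 1.733: 10.0 × 1.733⁵ = 156.3122pt
Difference: 156.3122 − 13.8300 = 142.4822pt

142.48pt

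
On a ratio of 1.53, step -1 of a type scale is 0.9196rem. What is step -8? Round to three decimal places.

0.047rem

The gap is -8 − (-1) = -7 steps, so the factor is 1.53^-7.
0.9196 ÷ 1.53⁷ = 0.9196 ÷ 19.62637 ≈ 0.047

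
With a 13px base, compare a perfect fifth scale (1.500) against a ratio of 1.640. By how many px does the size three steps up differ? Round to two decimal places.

Perfect fifth: 13.0 × 1.500³ = 43.8750px
At 1.640: 13.0 × 1.640³ = 57.3423px
Difference: 57.3423 − 43.8750 = 13.4673px

13.47px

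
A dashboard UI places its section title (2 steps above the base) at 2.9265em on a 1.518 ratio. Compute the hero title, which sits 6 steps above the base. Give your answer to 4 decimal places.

15.5394em

2.9265 × 1.518⁴ = 2.9265 × 5.30991 ≈ 15.5394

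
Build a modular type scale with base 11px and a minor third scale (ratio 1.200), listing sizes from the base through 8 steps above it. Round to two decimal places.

Step 0: 11px
Step 1: 11.0 × 1.200 = 13.20
Step 2: 11.0 × 1.200² = 15.84
Step 3: 11.0 × 1.200³ = 19.01
Step 4: 11.0 × 1.200⁴ = 22.81
Step 5: 11.0 × 1.200⁵ = 27.37
Step 6: 11.0 × 1.200⁶ = 32.85
Step 7: 11.0 × 1.200⁷ = 39.41
Step 8: 11.0 × 1.200⁸ = 47.30

11.00px, 13.20px, 15.84px, 19.01px, 22.81px, 27.37px, 32.85px, 39.41px, 47.30px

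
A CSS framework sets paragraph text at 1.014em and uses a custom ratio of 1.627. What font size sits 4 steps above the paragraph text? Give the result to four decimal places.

7.1054em

Each step on a modular scale multiplies by the ratio, so the size n steps from the base is base × ratioⁿ.
1.014 × 1.627⁴ = 1.014 × 7.00729 ≈ 7.1054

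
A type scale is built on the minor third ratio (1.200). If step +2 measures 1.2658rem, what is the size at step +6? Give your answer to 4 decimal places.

2.6248rem

1.2658 × 1.200⁴ = 1.2658 × 2.07360 ≈ 2.6248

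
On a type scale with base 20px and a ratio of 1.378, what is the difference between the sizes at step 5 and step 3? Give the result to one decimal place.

47.0px

Step 3: 20.0 × 1.378³ = 52.333px
Step 5: 20.0 × 1.378⁵ = 99.375px
Difference: 99.375 − 52.333 = 47.042px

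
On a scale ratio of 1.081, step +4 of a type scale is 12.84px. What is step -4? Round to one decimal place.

6.9px

12.84 ÷ 1.081⁸ = 12.84 ÷ 1.86469 ≈ 6.886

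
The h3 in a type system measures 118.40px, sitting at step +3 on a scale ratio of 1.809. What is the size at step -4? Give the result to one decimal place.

1.9px

Moving from step +3 to step -4 is 7 steps down, so divide by r⁷.
118.40 ÷ 1.809⁷ = 118.40 ÷ 63.39718 ≈ 1.868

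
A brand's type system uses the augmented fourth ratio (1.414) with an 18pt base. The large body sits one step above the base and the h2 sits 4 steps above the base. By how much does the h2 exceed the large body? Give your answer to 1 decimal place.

Step 1: 18.0 × 1.414 = 25.452pt
Step 4: 18.0 × 1.414⁴ = 71.957pt
Difference: 71.957 − 25.452 = 46.505pt

46.5pt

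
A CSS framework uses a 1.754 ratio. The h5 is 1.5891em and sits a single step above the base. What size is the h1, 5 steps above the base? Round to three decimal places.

The gap is 5 − (1) = 4 steps, so the factor is 1.754^4.
1.5891 × 1.754⁴ = 1.5891 × 9.46495 ≈ 15.041

15.041em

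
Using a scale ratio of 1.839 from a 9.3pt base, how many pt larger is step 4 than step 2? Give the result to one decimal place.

74.9pt

Step 2: 9.3 × 1.839² = 31.452pt
Step 4: 9.3 × 1.839⁴ = 106.368pt
Difference: 106.368 − 31.452 = 74.916pt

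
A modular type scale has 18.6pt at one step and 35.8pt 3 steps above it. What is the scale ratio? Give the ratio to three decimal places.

1.244

The ratio satisfies 18.6 × r³ = 35.8, so r = (35.8 / 18.6)^(1/3).
r = 1.9247^(1/3) ≈ 1.2439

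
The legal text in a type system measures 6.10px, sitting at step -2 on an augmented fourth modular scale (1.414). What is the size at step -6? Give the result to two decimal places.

6.10 ÷ 1.414⁴ = 6.10 ÷ 3.99758 ≈ 1.526

1.53px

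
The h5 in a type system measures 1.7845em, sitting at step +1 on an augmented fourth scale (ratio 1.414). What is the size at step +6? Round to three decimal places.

Moving from step +1 to step +6 is 5 steps up, so multiply by r⁵.
1.7845 × 1.414⁵ = 1.7845 × 5.65258 ≈ 10.087

10.087em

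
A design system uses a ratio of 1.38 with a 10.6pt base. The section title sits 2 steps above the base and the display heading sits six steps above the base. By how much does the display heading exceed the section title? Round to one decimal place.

53.0pt

Step 2: 10.6 × 1.38² = 20.187pt
Step 6: 10.6 × 1.38⁶ = 73.212pt
Difference: 73.212 − 20.187 = 53.025pt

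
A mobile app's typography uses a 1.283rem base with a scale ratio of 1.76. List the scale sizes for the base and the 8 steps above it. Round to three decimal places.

1.283rem, 2.258rem, 3.974rem, 6.995rem, 12.311rem, 21.667rem, 38.133rem, 67.114rem, 118.121rem

Step 0: 1.283rem
Step 1: 1.283 × 1.76 = 2.258
Step 2: 1.283 × 1.76² = 3.974
Step 3: 1.283 × 1.76³ = 6.995
Step 4: 1.283 × 1.76⁴ = 12.311
Step 5: 1.283 × 1.76⁵ = 21.667
Step 6: 1.283 × 1.76⁶ = 38.133
Step 7: 1.283 × 1.76⁷ = 67.114
Step 8: 1.283 × 1.76⁸ = 118.121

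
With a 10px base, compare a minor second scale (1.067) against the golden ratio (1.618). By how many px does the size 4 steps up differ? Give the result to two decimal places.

Minor second: 10.0 × 1.067⁴ = 12.9616px
Golden ratio: 10.0 × 1.618⁴ = 68.5353px
Difference: 68.5353 − 12.9616 = 55.5737px

55.57px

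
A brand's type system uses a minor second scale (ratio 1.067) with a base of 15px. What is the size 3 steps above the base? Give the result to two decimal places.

Every step multiplies by the scale ratio.
15.0 × 1.067³ = 15.0 × 1.21477 ≈ 18.22

18.22px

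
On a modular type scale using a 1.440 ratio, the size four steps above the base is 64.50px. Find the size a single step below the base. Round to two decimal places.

10.42px

64.50 ÷ 1.440⁵ = 64.50 ÷ 6.19174 ≈ 10.417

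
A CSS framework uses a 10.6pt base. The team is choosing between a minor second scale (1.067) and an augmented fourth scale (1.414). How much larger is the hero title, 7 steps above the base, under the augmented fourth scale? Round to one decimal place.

Minor second: 10.6 × 1.067⁷ = 16.690pt
Augmented fourth: 10.6 × 1.414⁷ = 119.799pt
Difference: 119.799 − 16.690 = 103.109pt

103.1pt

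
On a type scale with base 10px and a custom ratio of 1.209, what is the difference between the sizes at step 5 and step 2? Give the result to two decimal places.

11.21px

Step 2: 10.0 × 1.209² = 14.6168px
Step 5: 10.0 × 1.209⁵ = 25.8304px
Difference: 25.8304 − 14.6168 = 11.2136px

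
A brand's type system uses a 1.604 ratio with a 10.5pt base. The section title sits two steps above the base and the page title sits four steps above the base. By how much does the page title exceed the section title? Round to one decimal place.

Step 2: 10.5 × 1.604² = 27.015pt
Step 4: 10.5 × 1.604⁴ = 69.504pt
Difference: 69.504 − 27.015 = 42.489pt

42.5pt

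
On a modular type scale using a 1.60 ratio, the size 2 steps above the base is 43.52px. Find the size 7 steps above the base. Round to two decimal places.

43.52 × 1.60⁵ = 43.52 × 10.48576 ≈ 456.340

456.34px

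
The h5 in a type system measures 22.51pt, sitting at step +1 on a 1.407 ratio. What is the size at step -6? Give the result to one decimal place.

2.1pt

Moving from step +1 to step -6 is 7 steps down, so divide by r⁷.
22.51 ÷ 1.407⁷ = 22.51 ÷ 10.91588 ≈ 2.062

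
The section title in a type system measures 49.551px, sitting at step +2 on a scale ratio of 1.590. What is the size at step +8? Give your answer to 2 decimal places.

800.64px

49.551 × 1.590⁶ = 49.551 × 16.15782 ≈ 800.636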